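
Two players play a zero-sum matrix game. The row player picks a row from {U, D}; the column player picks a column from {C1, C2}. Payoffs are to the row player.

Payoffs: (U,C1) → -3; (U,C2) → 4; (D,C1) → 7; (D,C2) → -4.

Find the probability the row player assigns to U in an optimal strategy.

Row minima: U → -3, D → -4; maximin = -3.
Column maxima: C1 → 7, C2 → 4; minimax = 4.
-3 ≠ 4, so there is no saddle point; optimal play is mixed.
Let the row player play U with probability p. Expected payoff against C1: (-3)p + 7(1−p) = −10p + 7; against C2: 4p + (-4)(1−p) = 8p − 4.
Setting these equal: −10p + 7 = 8p − 4 ⇒ −18p = -11 ⇒ p = 11/18, and the value is (-10)·(11/18) + 7 = 8/9.
For the column player: with q = P(C1), equating U's and D's payoffs gives −7q + 4 = 11q − 4 ⇒ q = 4/9.

11/18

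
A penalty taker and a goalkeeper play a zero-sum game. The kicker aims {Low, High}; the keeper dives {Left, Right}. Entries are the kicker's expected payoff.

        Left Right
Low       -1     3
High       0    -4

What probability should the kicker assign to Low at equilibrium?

Row minima: Low → -1, High → -4; maximin = -1.
Column maxima: Left → 0, Right → 3; minimax = 0.
-1 ≠ 0, so there is no saddle point; optimal play is mixed.
Let the kicker play Low with probability p. Expected payoff against Left: (-1)p + 0(1−p) = −p; against Right: 3p + (-4)(1−p) = 7p − 4.
Setting these equal: −p = 7p − 4 ⇒ −8p = -4 ⇒ p = 1/2, and the value is (-1)·(1/2) = -1/2.
For the keeper: with q = P(Left), equating Low's and High's payoffs gives −4q + 3 = 4q − 4 ⇒ q = 7/8.

1/2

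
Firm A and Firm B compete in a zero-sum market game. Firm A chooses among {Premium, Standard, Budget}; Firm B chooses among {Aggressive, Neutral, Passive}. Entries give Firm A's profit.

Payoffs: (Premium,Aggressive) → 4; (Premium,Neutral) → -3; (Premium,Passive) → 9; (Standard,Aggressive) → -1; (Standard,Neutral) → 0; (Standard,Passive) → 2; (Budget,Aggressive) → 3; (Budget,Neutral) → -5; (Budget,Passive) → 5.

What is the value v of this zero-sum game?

-3/8

Row minima: Premium → -3, Standard → -1, Budget → -5; maximin = -1.
Column maxima: Aggressive → 4, Neutral → 0, Passive → 9; minimax = 0.
-1 ≠ 0, so there is no saddle point; optimal play is mixed.
Budget is strictly dominated by Premium, so Firm A never plays it.
Passive is strictly dominated by Aggressive (it gives Firm A strictly more in every row), so Firm B never plays it.
On the remaining 2×2 (Premium, Standard vs Aggressive, Neutral):
Let Firm A play Premium with probability p. Expected payoff against Aggressive: 4p + (-1)(1−p) = 5p − 1; against Neutral: (-3)p + 0(1−p) = −3p.
Setting these equal: 5p − 1 = −3p ⇒ 8p = 1 ⇒ p = 1/8, and the value is (5)·(1/8) − 1 = -3/8.
For Firm B: with q = P(Aggressive), equating Premium's and Standard's payoffs gives 7q − 3 = −q ⇒ q = 3/8.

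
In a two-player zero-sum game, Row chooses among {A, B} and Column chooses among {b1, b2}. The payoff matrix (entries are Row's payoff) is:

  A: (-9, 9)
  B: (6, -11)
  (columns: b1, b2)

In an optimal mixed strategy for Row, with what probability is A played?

Row minima: A → -9, B → -11; maximin = -9.
Column maxima: b1 → 6, b2 → 9; minimax = 6.
-9 ≠ 6, so there is no saddle point; optimal play is mixed.
Let Row play A with probability p. Expected payoff against b1: (-9)p + 6(1−p) = −15p + 6; against b2: 9p + (-11)(1−p) = 20p − 11.
Setting these equal: −15p + 6 = 20p − 11 ⇒ −35p = -17 ⇒ p = 17/35, and the value is (-15)·(17/35) + 6 = -9/7.
For Column: with q = P(b1), equating A's and B's payoffs gives −18q + 9 = 17q − 11 ⇒ q = 4/7.

17/35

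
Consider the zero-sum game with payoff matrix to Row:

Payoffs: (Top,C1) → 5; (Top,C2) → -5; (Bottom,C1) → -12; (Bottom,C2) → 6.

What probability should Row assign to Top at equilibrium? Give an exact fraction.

Row minima: Top → -5, Bottom → -12; maximin = -5.
Column maxima: C1 → 5, C2 → 6; minimax = 5.
-5 ≠ 5, so there is no saddle point; optimal play is mixed.
Let Row play Top with probability p. Expected payoff against C1: 5p + (-12)(1−p) = 17p − 12; against C2: (-5)p + 6(1−p) = −11p + 6.
Setting these equal: 17p − 12 = −11p + 6 ⇒ 28p = 18 ⇒ p = 9/14, and the value is (17)·(9/14) − 12 = -15/14.
For Column: with q = P(C1), equating Top's and Bottom's payoffs gives 10q − 5 = −18q + 6 ⇒ q = 11/28.

9/14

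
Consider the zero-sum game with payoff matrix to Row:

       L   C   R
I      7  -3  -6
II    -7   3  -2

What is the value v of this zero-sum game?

-28/9

Row minima: I → -6, II → -7; maximin = -6.
Column maxima: L → 7, C → 3, R → -2; minimax = -2.
-6 ≠ -2, so there is no saddle point; optimal play is mixed.
C is strictly dominated by R (it gives Row strictly more in every row), so Column never plays it.
On the remaining 2×2 (I, II vs L, R):
Let Row play I with probability p. Expected payoff against L: 7p + (-7)(1−p) = 14p − 7; against R: (-6)p + (-2)(1−p) = −4p − 2.
Setting these equal: 14p − 7 = −4p − 2 ⇒ 18p = 5 ⇒ p = 5/18, and the value is (14)·(5/18) − 7 = -28/9.
For Column: with q = P(L), equating I's and II's payoffs gives 13q − 6 = −5q − 2 ⇒ q = 2/9.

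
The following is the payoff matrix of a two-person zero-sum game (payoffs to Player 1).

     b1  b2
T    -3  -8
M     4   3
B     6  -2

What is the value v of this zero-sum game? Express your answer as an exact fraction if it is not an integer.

3

Row minima: T → -8, M → 3, B → -2; maximin = 3.
Column maxima: b1 → 6, b2 → 3; minimax = 3.
Since maximin = minimax = 3, there is a saddle point and the value is 3.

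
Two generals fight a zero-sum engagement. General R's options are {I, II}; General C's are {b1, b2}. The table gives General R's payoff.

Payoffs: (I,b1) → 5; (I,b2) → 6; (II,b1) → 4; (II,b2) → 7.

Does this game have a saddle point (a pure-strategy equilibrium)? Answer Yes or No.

Yes

Row minima: I → 5, II → 4; maximin = 5.
Column maxima: b1 → 5, b2 → 7; minimax = 5.
maximin = minimax = 5, so a saddle point exists.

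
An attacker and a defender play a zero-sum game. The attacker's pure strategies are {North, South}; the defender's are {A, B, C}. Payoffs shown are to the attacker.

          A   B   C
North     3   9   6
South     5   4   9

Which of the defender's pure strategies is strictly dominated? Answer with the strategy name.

A holds the attacker's payoff strictly below C in every row: 3 < 6, 5 < 9.
So C is strictly dominated for the defender.

C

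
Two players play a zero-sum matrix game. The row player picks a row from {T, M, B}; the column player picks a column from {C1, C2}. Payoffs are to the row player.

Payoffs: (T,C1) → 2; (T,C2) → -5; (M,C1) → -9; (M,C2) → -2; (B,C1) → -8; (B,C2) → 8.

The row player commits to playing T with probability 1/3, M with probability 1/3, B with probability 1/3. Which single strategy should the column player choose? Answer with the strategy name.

C1

If the column player plays C1, the row player's expected payoff is (1/3)·2 + (1/3)·(-9) + (1/3)·(-8) = -5.
If the column player plays C2, the row player's expected payoff is (1/3)·(-5) + (1/3)·(-2) + (1/3)·8 = 1/3.
The column player minimizes the row player's payoff; the smallest is -5, so the best response is C1.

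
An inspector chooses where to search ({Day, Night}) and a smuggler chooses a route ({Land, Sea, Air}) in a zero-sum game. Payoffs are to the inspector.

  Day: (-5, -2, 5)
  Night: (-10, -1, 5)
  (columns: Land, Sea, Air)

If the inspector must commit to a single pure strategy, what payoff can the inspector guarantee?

-5

Row minima: Day → -5, Night → -10.
The best of these is -5.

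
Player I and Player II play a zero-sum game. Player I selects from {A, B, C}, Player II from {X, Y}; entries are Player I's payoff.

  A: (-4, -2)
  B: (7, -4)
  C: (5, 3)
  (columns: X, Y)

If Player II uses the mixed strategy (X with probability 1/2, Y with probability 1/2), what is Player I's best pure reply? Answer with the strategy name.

Expected payoff of A: (1/2)·(-4) + (1/2)·(-2) = -3.
Expected payoff of B: (1/2)·7 + (1/2)·(-4) = 3/2.
Expected payoff of C: (1/2)·5 + (1/2)·3 = 4.
The largest is 4, so Player I's best response is C.

C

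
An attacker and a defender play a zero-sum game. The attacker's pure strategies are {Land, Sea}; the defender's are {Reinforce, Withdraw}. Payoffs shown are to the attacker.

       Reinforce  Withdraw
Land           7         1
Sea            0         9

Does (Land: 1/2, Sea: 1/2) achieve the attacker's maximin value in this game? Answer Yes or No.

Against Reinforce this mix gives (1/2)·7 + (1/2)·0 = 7/2.
Against Withdraw this mix gives (1/2)·1 + (1/2)·9 = 5.
The defender will play Reinforce, holding the attacker to 7/2. Shifting weight toward the row that does better against Reinforce would raise this floor (the equalizing mix achieves 21/5 against both Reinforce and Withdraw), so the proposed strategy is not optimal.

No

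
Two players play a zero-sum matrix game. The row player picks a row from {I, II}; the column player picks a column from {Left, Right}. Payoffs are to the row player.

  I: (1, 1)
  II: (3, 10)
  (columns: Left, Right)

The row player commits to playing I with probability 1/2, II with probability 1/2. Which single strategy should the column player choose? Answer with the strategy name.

If the column player plays Left, the row player's expected payoff is (1/2)·1 + (1/2)·3 = 2.
If the column player plays Right, the row player's expected payoff is (1/2)·1 + (1/2)·10 = 11/2.
The column player minimizes the row player's payoff; the smallest is 2, so the best response is Left.

Left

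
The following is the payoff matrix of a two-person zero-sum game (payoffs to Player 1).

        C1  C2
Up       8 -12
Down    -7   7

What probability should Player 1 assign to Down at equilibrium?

Row minima: Up → -12, Down → -7; maximin = -7.
Column maxima: C1 → 8, C2 → 7; minimax = 7.
-7 ≠ 7, so there is no saddle point; optimal play is mixed.
Let Player 1 play Up with probability p. Expected payoff against C1: 8p + (-7)(1−p) = 15p − 7; against C2: (-12)p + 7(1−p) = −19p + 7.
Setting these equal: 15p − 7 = −19p + 7 ⇒ 34p = 14 ⇒ p = 7/17, and the value is (15)·(7/17) − 7 = -14/17.
For Player 2: with q = P(C1), equating Up's and Down's payoffs gives 20q − 12 = −14q + 7 ⇒ q = 19/34.

10/17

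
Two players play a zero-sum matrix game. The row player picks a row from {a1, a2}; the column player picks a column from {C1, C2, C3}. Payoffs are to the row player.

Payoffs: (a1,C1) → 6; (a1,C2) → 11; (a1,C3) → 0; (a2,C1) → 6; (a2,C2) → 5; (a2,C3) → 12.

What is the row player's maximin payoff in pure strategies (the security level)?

5

Row minima: a1 → 0, a2 → 5.
The best of these is 5.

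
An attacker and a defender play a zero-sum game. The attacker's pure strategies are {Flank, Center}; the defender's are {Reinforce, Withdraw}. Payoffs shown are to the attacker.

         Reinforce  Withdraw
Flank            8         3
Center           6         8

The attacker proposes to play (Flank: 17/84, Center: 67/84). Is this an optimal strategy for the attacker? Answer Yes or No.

No

Against Reinforce this mix gives (17/84)·8 + (67/84)·6 = 269/42.
Against Withdraw this mix gives (17/84)·3 + (67/84)·8 = 587/84.
The defender will play Reinforce, holding the attacker to 269/42. Shifting weight toward the row that does better against Reinforce would raise this floor (the equalizing mix achieves 46/7 against both Reinforce and Withdraw), so the proposed strategy is not optimal.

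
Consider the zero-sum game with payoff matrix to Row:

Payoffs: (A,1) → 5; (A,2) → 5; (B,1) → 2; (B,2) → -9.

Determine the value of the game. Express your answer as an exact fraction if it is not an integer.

Row minima: A → 5, B → -9; maximin = 5.
Column maxima: 1 → 5, 2 → 5; minimax = 5.
Since maximin = minimax = 5, there is a saddle point and the value is 5.

5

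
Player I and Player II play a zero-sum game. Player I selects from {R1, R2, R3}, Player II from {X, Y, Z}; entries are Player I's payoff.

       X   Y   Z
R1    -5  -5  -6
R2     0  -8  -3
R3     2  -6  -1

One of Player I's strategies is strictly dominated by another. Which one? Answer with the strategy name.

R3 gives a strictly higher payoff than R2 against every column: 2 > 0, -6 > -8, -1 > -3.
So R2 is strictly dominated and Player I never plays it.

R2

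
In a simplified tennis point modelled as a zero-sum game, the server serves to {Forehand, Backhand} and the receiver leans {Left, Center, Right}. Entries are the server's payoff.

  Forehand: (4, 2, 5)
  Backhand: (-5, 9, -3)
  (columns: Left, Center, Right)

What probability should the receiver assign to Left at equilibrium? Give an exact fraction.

Row minima: Forehand → 2, Backhand → -5; maximin = 2.
Column maxima: Left → 4, Center → 9, Right → 5; minimax = 4.
2 ≠ 4, so there is no saddle point; optimal play is mixed.
Right is strictly dominated by Left (it gives the server strictly more in every row), so the receiver never plays it.
On the remaining 2×2 (Forehand, Backhand vs Left, Center):
Let the server play Forehand with probability p. Expected payoff against Left: 4p + (-5)(1−p) = 9p − 5; against Center: 2p + 9(1−p) = −7p + 9.
Setting these equal: 9p − 5 = −7p + 9 ⇒ 16p = 14 ⇒ p = 7/8, and the value is (9)·(7/8) − 5 = 23/8.
For the receiver: with q = P(Left), equating Forehand's and Backhand's payoffs gives 2q + 2 = −14q + 9 ⇒ q = 7/16.

7/16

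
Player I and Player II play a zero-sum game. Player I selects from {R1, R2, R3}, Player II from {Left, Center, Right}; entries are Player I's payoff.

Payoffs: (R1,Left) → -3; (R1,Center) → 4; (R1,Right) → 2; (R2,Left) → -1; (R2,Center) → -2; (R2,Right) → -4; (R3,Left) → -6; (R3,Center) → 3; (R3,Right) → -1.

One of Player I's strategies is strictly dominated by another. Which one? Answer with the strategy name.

R1 gives a strictly higher payoff than R3 against every column: -3 > -6, 4 > 3, 2 > -1.
So R3 is strictly dominated and Player I never plays it.

R3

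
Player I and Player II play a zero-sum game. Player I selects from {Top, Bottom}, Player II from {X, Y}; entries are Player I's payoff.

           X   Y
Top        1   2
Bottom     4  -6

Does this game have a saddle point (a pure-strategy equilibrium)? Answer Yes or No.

No

Row minima: Top → 1, Bottom → -6; maximin = 1.
Column maxima: X → 4, Y → 2; minimax = 2.
1 ≠ 2, so no pure-strategy equilibrium exists.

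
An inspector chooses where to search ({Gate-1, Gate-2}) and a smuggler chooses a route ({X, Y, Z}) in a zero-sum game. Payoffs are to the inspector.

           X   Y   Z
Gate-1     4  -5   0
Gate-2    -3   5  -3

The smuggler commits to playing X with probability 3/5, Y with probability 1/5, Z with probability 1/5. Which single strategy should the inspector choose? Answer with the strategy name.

Expected payoff of Gate-1: (3/5)·4 + (1/5)·(-5) + (1/5)·0 = 7/5.
Expected payoff of Gate-2: (3/5)·(-3) + (1/5)·5 + (1/5)·(-3) = -7/5.
The largest is 7/5, so the inspector's best response is Gate-1.

Gate-1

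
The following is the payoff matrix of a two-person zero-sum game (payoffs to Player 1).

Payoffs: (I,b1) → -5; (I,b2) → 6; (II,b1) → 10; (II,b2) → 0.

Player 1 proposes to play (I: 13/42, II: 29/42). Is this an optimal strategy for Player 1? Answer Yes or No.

Against b1 this mix gives (13/42)·(-5) + (29/42)·10 = 75/14.
Against b2 this mix gives (13/42)·6 + (29/42)·0 = 13/7.
Player 2 will play b2, holding Player 1 to 13/7. Shifting weight toward the row that does better against b2 would raise this floor (the equalizing mix achieves 20/7 against both b2 and b1), so the proposed strategy is not optimal.

No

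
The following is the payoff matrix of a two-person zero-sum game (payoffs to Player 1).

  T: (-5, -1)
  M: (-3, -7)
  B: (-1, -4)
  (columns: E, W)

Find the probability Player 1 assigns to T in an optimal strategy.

Row minima: T → -5, M → -7, B → -4; maximin = -4.
Column maxima: E → -1, W → -1; minimax = -1.
-4 ≠ -1, so there is no saddle point; optimal play is mixed.
M is strictly dominated by B, so Player 1 never plays it.
On the remaining 2×2 (T, B vs E, W):
Let Player 1 play T with probability p. Expected payoff against E: (-5)p + (-1)(1−p) = −4p − 1; against W: (-1)p + (-4)(1−p) = 3p − 4.
Setting these equal: −4p − 1 = 3p − 4 ⇒ −7p = -3 ⇒ p = 3/7, and the value is (-4)·(3/7) − 1 = -19/7.
For Player 2: with q = P(E), equating T's and B's payoffs gives −4q − 1 = 3q − 4 ⇒ q = 3/7.

3/7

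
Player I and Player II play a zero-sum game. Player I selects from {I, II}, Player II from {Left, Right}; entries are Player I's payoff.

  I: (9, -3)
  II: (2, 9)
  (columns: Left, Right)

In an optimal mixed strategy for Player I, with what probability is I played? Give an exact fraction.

Row minima: I → -3, II → 2; maximin = 2.
Column maxima: Left → 9, Right → 9; minimax = 9.
2 ≠ 9, so there is no saddle point; optimal play is mixed.
Let Player I play I with probability p. Expected payoff against Left: 9p + 2(1−p) = 7p + 2; against Right: (-3)p + 9(1−p) = −12p + 9.
Setting these equal: 7p + 2 = −12p + 9 ⇒ 19p = 7 ⇒ p = 7/19, and the value is (7)·(7/19) + 2 = 87/19.
For Player II: with q = P(Left), equating I's and II's payoffs gives 12q − 3 = −7q + 9 ⇒ q = 12/19.

7/19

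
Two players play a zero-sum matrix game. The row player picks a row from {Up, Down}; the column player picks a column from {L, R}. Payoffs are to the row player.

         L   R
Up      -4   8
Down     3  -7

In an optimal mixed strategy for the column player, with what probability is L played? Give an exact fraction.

Row minima: Up → -4, Down → -7; maximin = -4.
Column maxima: L → 3, R → 8; minimax = 3.
-4 ≠ 3, so there is no saddle point; optimal play is mixed.
Let the row player play Up with probability p. Expected payoff against L: (-4)p + 3(1−p) = −7p + 3; against R: 8p + (-7)(1−p) = 15p − 7.
Setting these equal: −7p + 3 = 15p − 7 ⇒ −22p = -10 ⇒ p = 5/11, and the value is (-7)·(5/11) + 3 = -2/11.
For the column player: with q = P(L), equating Up's and Down's payoffs gives −12q + 8 = 10q − 7 ⇒ q = 15/22.

15/22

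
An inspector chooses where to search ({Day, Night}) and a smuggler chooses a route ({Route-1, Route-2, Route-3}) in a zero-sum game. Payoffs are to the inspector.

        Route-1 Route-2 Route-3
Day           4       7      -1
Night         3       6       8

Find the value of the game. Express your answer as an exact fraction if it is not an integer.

Row minima: Day → -1, Night → 3; maximin = 3.
Column maxima: Route-1 → 4, Route-2 → 7, Route-3 → 8; minimax = 4.
3 ≠ 4, so there is no saddle point; optimal play is mixed.
Route-2 is strictly dominated by Route-1 (it gives the inspector strictly more in every row), so the smuggler never plays it.
On the remaining 2×2 (Day, Night vs Route-1, Route-3):
Let the inspector play Day with probability p. Expected payoff against Route-1: 4p + 3(1−p) = p + 3; against Route-3: (-1)p + 8(1−p) = −9p + 8.
Setting these equal: p + 3 = −9p + 8 ⇒ 10p = 5 ⇒ p = 1/2, and the value is (1)·(1/2) + 3 = 7/2.
For the smuggler: with q = P(Route-1), equating Day's and Night's payoffs gives 5q − 1 = −5q + 8 ⇒ q = 9/10.

7/2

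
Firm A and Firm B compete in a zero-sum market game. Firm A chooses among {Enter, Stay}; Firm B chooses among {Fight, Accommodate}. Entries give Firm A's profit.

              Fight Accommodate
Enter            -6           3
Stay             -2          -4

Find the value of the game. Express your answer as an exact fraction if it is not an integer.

-30/11

Row minima: Enter → -6, Stay → -4; maximin = -4.
Column maxima: Fight → -2, Accommodate → 3; minimax = -2.
-4 ≠ -2, so there is no saddle point; optimal play is mixed.
Let Firm A play Enter with probability p. Expected payoff against Fight: (-6)p + (-2)(1−p) = −4p − 2; against Accommodate: 3p + (-4)(1−p) = 7p − 4.
Setting these equal: −4p − 2 = 7p − 4 ⇒ −11p = -2 ⇒ p = 2/11, and the value is (-4)·(2/11) − 2 = -30/11.
For Firm B: with q = P(Fight), equating Enter's and Stay's payoffs gives −9q + 3 = 2q − 4 ⇒ q = 7/11.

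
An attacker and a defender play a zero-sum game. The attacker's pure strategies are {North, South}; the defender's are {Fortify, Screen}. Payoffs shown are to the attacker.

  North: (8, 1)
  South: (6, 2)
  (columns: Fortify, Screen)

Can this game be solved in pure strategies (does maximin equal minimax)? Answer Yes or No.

Row minima: North → 1, South → 2; maximin = 2.
Column maxima: Fortify → 8, Screen → 2; minimax = 2.
maximin = minimax = 2, so a saddle point exists.

Yes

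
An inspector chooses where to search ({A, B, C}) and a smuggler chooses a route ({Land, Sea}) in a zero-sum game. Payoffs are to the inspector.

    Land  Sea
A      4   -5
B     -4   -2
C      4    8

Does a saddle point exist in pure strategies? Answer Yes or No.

Yes

Row minima: A → -5, B → -4, C → 4; maximin = 4.
Column maxima: Land → 4, Sea → 8; minimax = 4.
maximin = minimax = 4, so a saddle point exists.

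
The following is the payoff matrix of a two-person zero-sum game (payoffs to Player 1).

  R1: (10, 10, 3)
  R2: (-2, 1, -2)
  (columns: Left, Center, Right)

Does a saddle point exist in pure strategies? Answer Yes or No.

Row minima: R1 → 3, R2 → -2; maximin = 3.
Column maxima: Left → 10, Center → 10, Right → 3; minimax = 3.
maximin = minimax = 3, so a saddle point exists.

Yes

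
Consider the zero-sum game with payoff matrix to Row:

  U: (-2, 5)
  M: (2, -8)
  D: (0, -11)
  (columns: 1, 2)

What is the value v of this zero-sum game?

-6/17

Row minima: U → -2, M → -8, D → -11; maximin = -2.
Column maxima: 1 → 2, 2 → 5; minimax = 2.
-2 ≠ 2, so there is no saddle point; optimal play is mixed.
D is strictly dominated by M, so Row never plays it.
On the remaining 2×2 (U, M vs 1, 2):
Let Row play U with probability p. Expected payoff against 1: (-2)p + 2(1−p) = −4p + 2; against 2: 5p + (-8)(1−p) = 13p − 8.
Setting these equal: −4p + 2 = 13p − 8 ⇒ −17p = -10 ⇒ p = 10/17, and the value is (-4)·(10/17) + 2 = -6/17.
For Column: with q = P(1), equating U's and M's payoffs gives −7q + 5 = 10q − 8 ⇒ q = 13/17.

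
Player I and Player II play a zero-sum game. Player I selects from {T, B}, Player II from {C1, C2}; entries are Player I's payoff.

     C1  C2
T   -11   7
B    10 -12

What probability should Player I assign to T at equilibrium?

11/20

Row minima: T → -11, B → -12; maximin = -11.
Column maxima: C1 → 10, C2 → 7; minimax = 7.
-11 ≠ 7, so there is no saddle point; optimal play is mixed.
Let Player I play T with probability p. Expected payoff against C1: (-11)p + 10(1−p) = −21p + 10; against C2: 7p + (-12)(1−p) = 19p − 12.
Setting these equal: −21p + 10 = 19p − 12 ⇒ −40p = -22 ⇒ p = 11/20, and the value is (-21)·(11/20) + 10 = -31/20.
For Player II: with q = P(C1), equating T's and B's payoffs gives −18q + 7 = 22q − 12 ⇒ q = 19/40.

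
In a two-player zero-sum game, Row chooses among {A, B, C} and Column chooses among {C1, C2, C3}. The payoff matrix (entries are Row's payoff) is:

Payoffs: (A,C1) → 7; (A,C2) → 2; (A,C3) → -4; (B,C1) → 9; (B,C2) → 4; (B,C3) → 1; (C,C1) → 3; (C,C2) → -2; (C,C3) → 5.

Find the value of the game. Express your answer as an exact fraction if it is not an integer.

Row minima: A → -4, B → 1, C → -2; maximin = 1.
Column maxima: C1 → 9, C2 → 4, C3 → 5; minimax = 4.
1 ≠ 4, so there is no saddle point; optimal play is mixed.
A is strictly dominated by B, so Row never plays it.
C1 is strictly dominated by C2 (it gives Row strictly more in every row), so Column never plays it.
On the remaining 2×2 (B, C vs C2, C3):
Let Row play B with probability p. Expected payoff against C2: 4p + (-2)(1−p) = 6p − 2; against C3: 1p + 5(1−p) = −4p + 5.
Setting these equal: 6p − 2 = −4p + 5 ⇒ 10p = 7 ⇒ p = 7/10, and the value is (6)·(7/10) − 2 = 11/5.
For Column: with q = P(C2), equating B's and C's payoffs gives 3q + 1 = −7q + 5 ⇒ q = 2/5.

11/5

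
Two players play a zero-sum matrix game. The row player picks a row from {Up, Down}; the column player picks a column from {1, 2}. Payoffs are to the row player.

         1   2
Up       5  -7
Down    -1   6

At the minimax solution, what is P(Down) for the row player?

Row minima: Up → -7, Down → -1; maximin = -1.
Column maxima: 1 → 5, 2 → 6; minimax = 5.
-1 ≠ 5, so there is no saddle point; optimal play is mixed.
Let the row player play Up with probability p. Expected payoff against 1: 5p + (-1)(1−p) = 6p − 1; against 2: (-7)p + 6(1−p) = −13p + 6.
Setting these equal: 6p − 1 = −13p + 6 ⇒ 19p = 7 ⇒ p = 7/19, and the value is (6)·(7/19) − 1 = 23/19.
For the column player: with q = P(1), equating Up's and Down's payoffs gives 12q − 7 = −7q + 6 ⇒ q = 13/19.

12/19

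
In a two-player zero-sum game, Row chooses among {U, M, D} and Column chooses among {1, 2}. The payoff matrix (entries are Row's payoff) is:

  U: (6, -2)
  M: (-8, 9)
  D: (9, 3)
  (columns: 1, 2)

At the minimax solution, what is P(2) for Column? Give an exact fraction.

Row minima: U → -2, M → -8, D → 3; maximin = 3.
Column maxima: 1 → 9, 2 → 9; minimax = 9.
3 ≠ 9, so there is no saddle point; optimal play is mixed.
U is strictly dominated by D, so Row never plays it.
On the remaining 2×2 (M, D vs 1, 2):
Let Row play M with probability p. Expected payoff against 1: (-8)p + 9(1−p) = −17p + 9; against 2: 9p + 3(1−p) = 6p + 3.
Setting these equal: −17p + 9 = 6p + 3 ⇒ −23p = -6 ⇒ p = 6/23, and the value is (-17)·(6/23) + 9 = 105/23.
For Column: with q = P(1), equating M's and D's payoffs gives −17q + 9 = 6q + 3 ⇒ q = 6/23.

17/23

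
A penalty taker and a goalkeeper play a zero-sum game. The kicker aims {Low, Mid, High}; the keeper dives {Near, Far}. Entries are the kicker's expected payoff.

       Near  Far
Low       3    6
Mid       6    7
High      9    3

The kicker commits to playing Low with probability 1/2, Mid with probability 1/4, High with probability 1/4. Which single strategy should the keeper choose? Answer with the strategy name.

If the keeper plays Near, the kicker's expected payoff is (1/2)·3 + (1/4)·6 + (1/4)·9 = 21/4.
If the keeper plays Far, the kicker's expected payoff is (1/2)·6 + (1/4)·7 + (1/4)·3 = 11/2.
The keeper minimizes the kicker's payoff; the smallest is 21/4, so the best response is Near.

Near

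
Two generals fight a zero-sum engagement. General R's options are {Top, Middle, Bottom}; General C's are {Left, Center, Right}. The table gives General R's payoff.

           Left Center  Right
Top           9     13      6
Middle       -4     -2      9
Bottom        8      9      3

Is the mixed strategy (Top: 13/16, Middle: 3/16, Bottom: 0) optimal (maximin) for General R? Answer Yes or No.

Yes

Against Left this mix gives (13/16)·9 + (3/16)·(-4) = 105/16.
Against Center this mix gives (13/16)·13 + (3/16)·(-2) = 163/16.
Against Right this mix gives (13/16)·6 + (3/16)·9 = 105/16.
All of General C's active replies (Left, Right) yield 105/16, and no column does worse for General R. The mix makes General C indifferent and guarantees 105/16, so it is optimal.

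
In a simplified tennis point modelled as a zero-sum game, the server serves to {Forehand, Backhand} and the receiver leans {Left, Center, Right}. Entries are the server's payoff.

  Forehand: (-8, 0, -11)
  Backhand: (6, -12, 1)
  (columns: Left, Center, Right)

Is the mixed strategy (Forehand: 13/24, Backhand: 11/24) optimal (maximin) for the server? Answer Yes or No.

Yes

Against Left this mix gives (13/24)·(-8) + (11/24)·6 = -19/12.
Against Center this mix gives (13/24)·0 + (11/24)·(-12) = -11/2.
Against Right this mix gives (13/24)·(-11) + (11/24)·1 = -11/2.
All of the receiver's active replies (Center, Right) yield -11/2, and no column does worse for the server. The mix makes the receiver indifferent and guarantees -11/2, so it is optimal.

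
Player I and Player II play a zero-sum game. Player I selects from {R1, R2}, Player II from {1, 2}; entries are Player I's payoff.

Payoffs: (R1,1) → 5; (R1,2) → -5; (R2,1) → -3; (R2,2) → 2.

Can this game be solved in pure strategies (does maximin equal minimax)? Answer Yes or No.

Row minima: R1 → -5, R2 → -3; maximin = -3.
Column maxima: 1 → 5, 2 → 2; minimax = 2.
-3 ≠ 2, so no pure-strategy equilibrium exists.

No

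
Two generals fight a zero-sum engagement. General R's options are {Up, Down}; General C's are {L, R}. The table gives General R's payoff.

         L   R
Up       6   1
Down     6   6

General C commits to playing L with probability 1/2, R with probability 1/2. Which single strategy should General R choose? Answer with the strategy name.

Down

Expected payoff of Up: (1/2)·6 + (1/2)·1 = 7/2.
Expected payoff of Down: (1/2)·6 + (1/2)·6 = 6.
The largest is 6, so General R's best response is Down.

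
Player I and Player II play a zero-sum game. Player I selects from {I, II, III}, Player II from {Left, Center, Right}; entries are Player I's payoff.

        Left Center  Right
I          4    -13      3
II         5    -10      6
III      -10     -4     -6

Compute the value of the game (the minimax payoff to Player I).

-40/7

Row minima: I → -13, II → -10, III → -10; maximin = -10.
Column maxima: Left → 5, Center → -4, Right → 6; minimax = -4.
-10 ≠ -4, so there is no saddle point; optimal play is mixed.
I is strictly dominated by II, so Player I never plays it.
With I eliminated, Right is strictly dominated by Left (it gives Player I strictly more in every remaining row), so Player II never plays it.
On the remaining 2×2 (II, III vs Left, Center):
Let Player I play II with probability p. Expected payoff against Left: 5p + (-10)(1−p) = 15p − 10; against Center: (-10)p + (-4)(1−p) = −6p − 4.
Setting these equal: 15p − 10 = −6p − 4 ⇒ 21p = 6 ⇒ p = 2/7, and the value is (15)·(2/7) − 10 = -40/7.
For Player II: with q = P(Left), equating II's and III's payoffs gives 15q − 10 = −6q − 4 ⇒ q = 2/7.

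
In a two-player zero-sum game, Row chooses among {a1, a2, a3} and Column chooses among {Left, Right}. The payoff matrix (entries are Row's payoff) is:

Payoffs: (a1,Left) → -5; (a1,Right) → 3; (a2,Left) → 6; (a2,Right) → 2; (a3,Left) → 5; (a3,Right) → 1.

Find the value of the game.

Row minima: a1 → -5, a2 → 2, a3 → 1; maximin = 2.
Column maxima: Left → 6, Right → 3; minimax = 3.
2 ≠ 3, so there is no saddle point; optimal play is mixed.
a3 is strictly dominated by a2, so Row never plays it.
On the remaining 2×2 (a1, a2 vs Left, Right):
Let Row play a1 with probability p. Expected payoff against Left: (-5)p + 6(1−p) = −11p + 6; against Right: 3p + 2(1−p) = p + 2.
Setting these equal: −11p + 6 = p + 2 ⇒ −12p = -4 ⇒ p = 1/3, and the value is (-11)·(1/3) + 6 = 7/3.
For Column: with q = P(Left), equating a1's and a2's payoffs gives −8q + 3 = 4q + 2 ⇒ q = 1/12.

7/3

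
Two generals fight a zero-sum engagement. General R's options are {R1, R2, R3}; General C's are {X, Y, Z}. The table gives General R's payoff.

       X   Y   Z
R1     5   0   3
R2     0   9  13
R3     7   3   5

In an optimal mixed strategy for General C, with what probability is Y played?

7/13

Row minima: R1 → 0, R2 → 0, R3 → 3; maximin = 3.
Column maxima: X → 7, Y → 9, Z → 13; minimax = 7.
3 ≠ 7, so there is no saddle point; optimal play is mixed.
R1 is strictly dominated by R3, so General R never plays it.
Z is strictly dominated by Y (it gives General R strictly more in every row), so General C never plays it.
On the remaining 2×2 (R2, R3 vs X, Y):
Let General R play R2 with probability p. Expected payoff against X: 0p + 7(1−p) = −7p + 7; against Y: 9p + 3(1−p) = 6p + 3.
Setting these equal: −7p + 7 = 6p + 3 ⇒ −13p = -4 ⇒ p = 4/13, and the value is (-7)·(4/13) + 7 = 63/13.
For General C: with q = P(X), equating R2's and R3's payoffs gives −9q + 9 = 4q + 3 ⇒ q = 6/13.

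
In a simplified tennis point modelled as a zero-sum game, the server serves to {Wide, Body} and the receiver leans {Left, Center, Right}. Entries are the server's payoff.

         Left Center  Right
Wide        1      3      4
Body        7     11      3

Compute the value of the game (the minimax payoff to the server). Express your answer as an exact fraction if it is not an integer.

Row minima: Wide → 1, Body → 3; maximin = 3.
Column maxima: Left → 7, Center → 11, Right → 4; minimax = 4.
3 ≠ 4, so there is no saddle point; optimal play is mixed.
Center is strictly dominated by Left (it gives the server strictly more in every row), so the receiver never plays it.
On the remaining 2×2 (Wide, Body vs Left, Right):
Let the server play Wide with probability p. Expected payoff against Left: 1p + 7(1−p) = −6p + 7; against Right: 4p + 3(1−p) = p + 3.
Setting these equal: −6p + 7 = p + 3 ⇒ −7p = -4 ⇒ p = 4/7, and the value is (-6)·(4/7) + 7 = 25/7.
For the receiver: with q = P(Left), equating Wide's and Body's payoffs gives −3q + 4 = 4q + 3 ⇒ q = 1/7.

25/7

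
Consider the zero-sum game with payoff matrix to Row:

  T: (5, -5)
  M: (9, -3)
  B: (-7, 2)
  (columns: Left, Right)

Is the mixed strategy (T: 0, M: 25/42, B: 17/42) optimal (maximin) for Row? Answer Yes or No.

Against Left this mix gives (25/42)·9 + (17/42)·(-7) = 53/21.
Against Right this mix gives (25/42)·(-3) + (17/42)·2 = -41/42.
Column will play Right, holding Row to -41/42. Shifting weight toward the row that does better against Right would raise this floor (the equalizing mix achieves -1/7 against both Right and Left), so the proposed strategy is not optimal.

No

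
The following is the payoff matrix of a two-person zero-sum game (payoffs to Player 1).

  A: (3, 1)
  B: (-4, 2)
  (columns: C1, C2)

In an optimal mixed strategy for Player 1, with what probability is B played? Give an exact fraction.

1/4

Row minima: A → 1, B → -4; maximin = 1.
Column maxima: C1 → 3, C2 → 2; minimax = 2.
1 ≠ 2, so there is no saddle point; optimal play is mixed.
Let Player 1 play A with probability p. Expected payoff against C1: 3p + (-4)(1−p) = 7p − 4; against C2: 1p + 2(1−p) = −p + 2.
Setting these equal: 7p − 4 = −p + 2 ⇒ 8p = 6 ⇒ p = 3/4, and the value is (7)·(3/4) − 4 = 5/4.
For Player 2: with q = P(C1), equating A's and B's payoffs gives 2q + 1 = −6q + 2 ⇒ q = 1/8.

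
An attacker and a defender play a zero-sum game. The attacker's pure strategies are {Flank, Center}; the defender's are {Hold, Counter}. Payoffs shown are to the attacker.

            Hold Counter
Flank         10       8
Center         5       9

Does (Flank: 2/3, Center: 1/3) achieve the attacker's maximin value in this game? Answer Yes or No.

Against Hold this mix gives (2/3)·10 + (1/3)·5 = 25/3.
Against Counter this mix gives (2/3)·8 + (1/3)·9 = 25/3.
All of the defender's active replies (Hold, Counter) yield 25/3, and no column does worse for the attacker. The mix makes the defender indifferent and guarantees 25/3, so it is optimal.

Yes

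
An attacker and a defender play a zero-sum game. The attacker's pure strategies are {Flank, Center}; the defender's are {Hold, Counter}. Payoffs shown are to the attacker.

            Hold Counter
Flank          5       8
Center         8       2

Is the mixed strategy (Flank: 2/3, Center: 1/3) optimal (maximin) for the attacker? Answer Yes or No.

Against Hold this mix gives (2/3)·5 + (1/3)·8 = 6.
Against Counter this mix gives (2/3)·8 + (1/3)·2 = 6.
All of the defender's active replies (Hold, Counter) yield 6, and no column does worse for the attacker. The mix makes the defender indifferent and guarantees 6, so it is optimal.

Yes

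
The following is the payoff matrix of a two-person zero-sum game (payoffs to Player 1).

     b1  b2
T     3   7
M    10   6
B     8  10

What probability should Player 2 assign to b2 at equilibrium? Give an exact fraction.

Row minima: T → 3, M → 6, B → 8; maximin = 8.
Column maxima: b1 → 10, b2 → 10; minimax = 10.
8 ≠ 10, so there is no saddle point; optimal play is mixed.
T is strictly dominated by B, so Player 1 never plays it.
On the remaining 2×2 (M, B vs b1, b2):
Let Player 1 play M with probability p. Expected payoff against b1: 10p + 8(1−p) = 2p + 8; against b2: 6p + 10(1−p) = −4p + 10.
Setting these equal: 2p + 8 = −4p + 10 ⇒ 6p = 2 ⇒ p = 1/3, and the value is (2)·(1/3) + 8 = 26/3.
For Player 2: with q = P(b1), equating M's and B's payoffs gives 4q + 6 = −2q + 10 ⇒ q = 2/3.

1/3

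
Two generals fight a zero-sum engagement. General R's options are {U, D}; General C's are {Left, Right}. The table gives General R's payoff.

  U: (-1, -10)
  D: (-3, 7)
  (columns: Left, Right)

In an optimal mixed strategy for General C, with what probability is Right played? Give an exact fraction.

2/19

Row minima: U → -10, D → -3; maximin = -3.
Column maxima: Left → -1, Right → 7; minimax = -1.
-3 ≠ -1, so there is no saddle point; optimal play is mixed.
Let General R play U with probability p. Expected payoff against Left: (-1)p + (-3)(1−p) = 2p − 3; against Right: (-10)p + 7(1−p) = −17p + 7.
Setting these equal: 2p − 3 = −17p + 7 ⇒ 19p = 10 ⇒ p = 10/19, and the value is (2)·(10/19) − 3 = -37/19.
For General C: with q = P(Left), equating U's and D's payoffs gives 9q − 10 = −10q + 7 ⇒ q = 17/19.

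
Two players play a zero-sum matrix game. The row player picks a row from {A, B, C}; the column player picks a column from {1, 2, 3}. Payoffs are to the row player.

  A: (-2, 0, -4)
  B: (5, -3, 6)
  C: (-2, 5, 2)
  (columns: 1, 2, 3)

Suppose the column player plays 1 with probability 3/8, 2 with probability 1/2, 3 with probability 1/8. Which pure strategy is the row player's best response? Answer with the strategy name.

C

Expected payoff of A: (3/8)·(-2) + (1/2)·0 + (1/8)·(-4) = -5/4.
Expected payoff of B: (3/8)·5 + (1/2)·(-3) + (1/8)·6 = 9/8.
Expected payoff of C: (3/8)·(-2) + (1/2)·5 + (1/8)·2 = 2.
The largest is 2, so the row player's best response is C.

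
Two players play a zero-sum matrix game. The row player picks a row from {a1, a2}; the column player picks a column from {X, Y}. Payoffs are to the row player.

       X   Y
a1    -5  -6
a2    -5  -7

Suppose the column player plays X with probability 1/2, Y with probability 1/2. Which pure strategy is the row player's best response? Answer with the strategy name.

Expected payoff of a1: (1/2)·(-5) + (1/2)·(-6) = -11/2.
Expected payoff of a2: (1/2)·(-5) + (1/2)·(-7) = -6.
The largest is -11/2, so the row player's best response is a1.

a1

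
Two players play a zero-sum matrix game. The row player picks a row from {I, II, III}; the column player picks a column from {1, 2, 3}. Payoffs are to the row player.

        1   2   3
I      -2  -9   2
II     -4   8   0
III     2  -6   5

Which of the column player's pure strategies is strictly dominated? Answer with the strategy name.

1 holds the row player's payoff strictly below 3 in every row: -2 < 2, -4 < 0, 2 < 5.
So 3 is strictly dominated for the column player.

3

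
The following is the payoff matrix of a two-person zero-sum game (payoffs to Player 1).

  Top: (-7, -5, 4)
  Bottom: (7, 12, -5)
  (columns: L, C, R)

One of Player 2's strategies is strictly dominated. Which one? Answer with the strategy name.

C

L holds Player 1's payoff strictly below C in every row: -7 < -5, 7 < 12.
So C is strictly dominated for Player 2.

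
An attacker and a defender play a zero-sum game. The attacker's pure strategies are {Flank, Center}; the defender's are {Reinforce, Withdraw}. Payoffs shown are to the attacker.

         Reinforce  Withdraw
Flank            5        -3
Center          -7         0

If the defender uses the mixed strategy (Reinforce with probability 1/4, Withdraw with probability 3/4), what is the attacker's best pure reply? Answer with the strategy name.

Flank

Expected payoff of Flank: (1/4)·5 + (3/4)·(-3) = -1.
Expected payoff of Center: (1/4)·(-7) + (3/4)·0 = -7/4.
The largest is -1, so the attacker's best response is Flank.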